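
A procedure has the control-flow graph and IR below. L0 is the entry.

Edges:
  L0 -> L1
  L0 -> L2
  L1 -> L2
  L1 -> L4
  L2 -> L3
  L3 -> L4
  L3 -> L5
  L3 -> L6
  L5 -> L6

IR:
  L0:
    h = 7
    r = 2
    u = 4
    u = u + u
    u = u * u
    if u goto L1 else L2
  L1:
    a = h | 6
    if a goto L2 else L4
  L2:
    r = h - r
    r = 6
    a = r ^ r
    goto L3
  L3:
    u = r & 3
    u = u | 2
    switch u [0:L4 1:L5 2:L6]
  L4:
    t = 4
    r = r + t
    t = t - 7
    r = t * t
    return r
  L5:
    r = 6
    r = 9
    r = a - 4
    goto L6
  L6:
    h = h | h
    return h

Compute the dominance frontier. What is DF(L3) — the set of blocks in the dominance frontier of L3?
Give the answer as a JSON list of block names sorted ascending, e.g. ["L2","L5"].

idom tree: L1←L0 L2←L0 L3←L2 L4←L0 L5←L3 L6←L3
Dom at joins:
  L2: preds {L0,L1}: {L0} ∩ {L0,L1} = {L0}; idom=L0
  L4: preds {L1,L3}: {L0,L1} ∩ {L0,L2,L3} = {L0}; idom=L0
  L6: preds {L3,L5}: {L0,L2,L3} ∩ {L0,L2,L3,L5} = {L0,L2,L3}; idom=L3

Frontier:
  L2←L0: walk · to L0
  L2←L1: walk L1 to L0
  L4←L1: walk L1 to L0
  L4←L3: walk L3→L2 to L0
  L6←L3: walk · to L3
  L6←L5: walk L5 to L3
  L0 → ∅
  L1 → {L2,L4}
  L2 → {L4}
  L3 → {L4}
  L4 → ∅
  L5 → {L6}
  L6 → ∅

DF(L3) = ["L4"]

Answer: ["L4"]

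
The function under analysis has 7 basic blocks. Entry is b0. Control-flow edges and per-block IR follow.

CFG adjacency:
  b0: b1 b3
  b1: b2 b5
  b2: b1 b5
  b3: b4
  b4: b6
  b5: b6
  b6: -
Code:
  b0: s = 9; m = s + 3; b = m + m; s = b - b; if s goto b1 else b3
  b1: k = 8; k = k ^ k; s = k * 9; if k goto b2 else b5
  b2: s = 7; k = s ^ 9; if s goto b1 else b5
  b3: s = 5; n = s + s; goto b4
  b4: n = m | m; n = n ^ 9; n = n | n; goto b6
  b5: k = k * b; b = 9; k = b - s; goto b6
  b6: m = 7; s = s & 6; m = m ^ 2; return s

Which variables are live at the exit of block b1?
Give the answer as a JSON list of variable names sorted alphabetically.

Block summaries:
  b0: def={b,m,s} ue=∅
  b1: def={k,s} ue=∅
  b2: def={k,s} ue=∅
  b3: def={n,s} ue=∅
  b4: def={n} ue={m}
  b5: def={b,k} ue={b,k,s}
  b6: def={m,s} ue={s}

Backward fixpoint:
  b0: in=∅ out={b,m}
  b1: in={b} out={b,k,s}
  b2: in={b} out={b,k,s}
  b3: in={m} out={m,s}
  b4: in={m,s} out={s}
  b5: in={b,k,s} out={s}
  b6: in={s} out=∅

live-out(b1) = ["b", "k", "s"]

Answer: ["b", "k", "s"]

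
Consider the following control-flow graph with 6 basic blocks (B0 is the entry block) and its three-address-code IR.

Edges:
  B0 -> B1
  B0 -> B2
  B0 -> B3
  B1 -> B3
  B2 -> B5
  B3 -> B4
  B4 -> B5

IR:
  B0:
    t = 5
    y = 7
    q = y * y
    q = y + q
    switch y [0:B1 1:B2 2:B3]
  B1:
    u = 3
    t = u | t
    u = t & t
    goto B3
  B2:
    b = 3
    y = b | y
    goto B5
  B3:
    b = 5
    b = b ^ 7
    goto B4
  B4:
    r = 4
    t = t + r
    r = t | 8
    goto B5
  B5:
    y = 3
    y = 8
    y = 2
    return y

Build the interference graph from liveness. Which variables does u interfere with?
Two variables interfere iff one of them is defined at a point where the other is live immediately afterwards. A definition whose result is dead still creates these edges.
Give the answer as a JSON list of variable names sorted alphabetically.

def/use:
  B0: {q,t,y} / ∅
  B1: {t,u} / {t}
  B2: {b,y} / {y}
  B3: {b} / ∅
  B4: {r,t} / {t}
  B5: {y} / ∅

Backward fixpoint:
  B0: in=∅ out={t,y}
  B1: in={t} out={t}
  B2: in={y} out=∅
  B3: in={t} out={t}
  B4: in={t} out=∅
  B5: in=∅ out=∅

Interfere edges:
  b: {t,y}
  q: {t,y}
  r: {t}
  t: {b,q,r,u,y}
  u: {t}
  y: {b,q,t}

N(u) = ["t"]

Answer: ["t"]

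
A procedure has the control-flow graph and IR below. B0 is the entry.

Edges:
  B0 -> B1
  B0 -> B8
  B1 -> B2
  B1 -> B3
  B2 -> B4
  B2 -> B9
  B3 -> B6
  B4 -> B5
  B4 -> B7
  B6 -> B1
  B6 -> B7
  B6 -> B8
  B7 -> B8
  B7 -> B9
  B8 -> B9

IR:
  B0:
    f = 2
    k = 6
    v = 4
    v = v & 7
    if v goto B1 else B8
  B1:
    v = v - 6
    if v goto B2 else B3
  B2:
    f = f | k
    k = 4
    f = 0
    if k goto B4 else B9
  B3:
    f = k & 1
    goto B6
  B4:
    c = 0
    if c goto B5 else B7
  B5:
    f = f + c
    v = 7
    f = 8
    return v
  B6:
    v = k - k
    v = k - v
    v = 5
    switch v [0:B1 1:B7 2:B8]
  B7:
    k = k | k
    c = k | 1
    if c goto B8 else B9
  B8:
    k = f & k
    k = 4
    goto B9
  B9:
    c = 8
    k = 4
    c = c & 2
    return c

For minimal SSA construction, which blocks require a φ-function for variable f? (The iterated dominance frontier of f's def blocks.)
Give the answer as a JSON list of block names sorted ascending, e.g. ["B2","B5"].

Answer: ["B1", "B7", "B8", "B9"]

Derivation:
idom tree: B1←B0 B2←B1 B3←B1 B4←B2 B5←B4 B6←B3 B7←B1 B8←B0 B9←B0
Dom∩ at merges:
  B1: preds {B0,B6}: {B0} ∩ {B0,B1,B3,B6} = {B0}; idom=B0
  B7: preds {B4,B6}: {B0,B1,B2,B4} ∩ {B0,B1,B3,B6} = {B0,B1}; idom=B1
  B8: preds {B0,B6,B7}: {B0} ∩ {B0,B1,B3,B6} ∩ {B0,B1,B7} = {B0}; idom=B0
  B9: preds {B2,B7,B8}: {B0,B1,B2} ∩ {B0,B1,B7} ∩ {B0,B8} = {B0}; idom=B0

DF derivation:
  join B1 pred B0: · stop@B0
  join B1 pred B6: B6→B3→B1 stop@B0
  join B7 pred B4: B4→B2 stop@B1
  join B7 pred B6: B6→B3 stop@B1
  join B8 pred B0: · stop@B0
  join B8 pred B6: B6→B3→B1 stop@B0
  join B8 pred B7: B7→B1 stop@B0
  join B9 pred B2: B2→B1 stop@B0
  join B9 pred B7: B7→B1 stop@B0
  join B9 pred B8: B8 stop@B0
  B0 → ∅
  B1 → {B1,B8,B9}
  B2 → {B7,B9}
  B3 → {B1,B7,B8}
  B4 → {B7}
  B5 → ∅
  B6 → {B1,B7,B8}
  B7 → {B8,B9}
  B8 → {B9}
  B9 → ∅

φ for f: defs {B0,B2,B3,B5}
  DF⁺ = {B1,B7,B8,B9}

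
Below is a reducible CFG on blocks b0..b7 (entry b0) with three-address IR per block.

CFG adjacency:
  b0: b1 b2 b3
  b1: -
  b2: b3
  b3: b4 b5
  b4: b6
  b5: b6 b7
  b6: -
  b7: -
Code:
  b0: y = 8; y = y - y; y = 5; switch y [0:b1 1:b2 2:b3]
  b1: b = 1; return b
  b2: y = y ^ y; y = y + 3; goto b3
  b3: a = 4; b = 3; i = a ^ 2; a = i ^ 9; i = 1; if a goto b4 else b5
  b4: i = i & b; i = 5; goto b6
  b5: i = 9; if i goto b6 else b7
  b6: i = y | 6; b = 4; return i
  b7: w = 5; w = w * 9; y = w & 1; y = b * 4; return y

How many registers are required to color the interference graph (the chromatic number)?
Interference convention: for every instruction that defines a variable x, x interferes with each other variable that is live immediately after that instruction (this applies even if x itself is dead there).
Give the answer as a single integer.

def/use:
  b0: {y} / ∅
  b1: {b} / ∅
  b2: {y} / {y}
  b3: {a,b,i} / ∅
  b4: {i} / {b,i}
  b5: {i} / ∅
  b6: {b,i} / {y}
  b7: {w,y} / {b}

Backward fixpoint:
  b0 li=∅ lo={y}
  b1 li=∅ lo=∅
  b2 li={y} lo={y}
  b3 li={y} lo={b,i,y}
  b4 li={b,i,y} lo={y}
  b5 li={b,y} lo={b,y}
  b6 li={y} lo=∅
  b7 li={b} lo=∅

Interference:
  a — {b,i,y}
  b — {a,i,w,y}
  i — {a,b,y}
  w — {b}
  y — {a,b,i}

Registers:
  clique {a,b,i,y} ⇒ need ≥ 4
  assign a→c1 b→c0 i→c2 w→c1 y→c3 — no edge inside a register ⇒ χ ≤ 4
  χ = 4

Answer: 4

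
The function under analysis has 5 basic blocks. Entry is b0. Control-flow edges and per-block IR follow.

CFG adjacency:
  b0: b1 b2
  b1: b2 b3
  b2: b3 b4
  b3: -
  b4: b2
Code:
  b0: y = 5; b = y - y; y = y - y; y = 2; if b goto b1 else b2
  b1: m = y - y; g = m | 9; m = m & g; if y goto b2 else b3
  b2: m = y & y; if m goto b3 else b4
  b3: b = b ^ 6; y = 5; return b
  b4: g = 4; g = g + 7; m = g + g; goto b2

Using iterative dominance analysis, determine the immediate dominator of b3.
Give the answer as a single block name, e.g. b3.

idom tree: b1←b0 b2←b0 b3←b0 b4←b2
Join-block Dom:
  b2: preds {b0,b1,b4}: {b0} ∩ {b0,b1} ∩ {b0,b2,b4} = {b0}; idom=b0
  b3: preds {b1,b2}: {b0,b1} ∩ {b0,b2} = {b0}; idom=b0

idom(b3) = b0

Answer: b0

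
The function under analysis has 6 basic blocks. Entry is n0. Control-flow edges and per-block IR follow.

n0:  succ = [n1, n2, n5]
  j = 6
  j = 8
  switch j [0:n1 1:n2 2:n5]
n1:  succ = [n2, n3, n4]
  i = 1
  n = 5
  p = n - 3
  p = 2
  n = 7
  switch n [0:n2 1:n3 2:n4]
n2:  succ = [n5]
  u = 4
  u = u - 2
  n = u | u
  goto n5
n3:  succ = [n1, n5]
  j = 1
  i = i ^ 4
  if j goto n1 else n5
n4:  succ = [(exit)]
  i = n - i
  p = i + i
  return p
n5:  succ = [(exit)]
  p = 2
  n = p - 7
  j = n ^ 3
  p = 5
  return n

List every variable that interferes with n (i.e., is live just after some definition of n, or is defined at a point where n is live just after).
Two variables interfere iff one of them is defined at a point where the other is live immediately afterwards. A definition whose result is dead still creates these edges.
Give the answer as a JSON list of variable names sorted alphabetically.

Answer: ["i", "j", "p"]

Working:
Per-block:
  n0: {j} / ∅
  n1: {i,n,p} / ∅
  n2: {n,u} / ∅
  n3: {i,j} / {i}
  n4: {i,p} / {i,n}
  n5: {j,n,p} / ∅

Backward fixpoint:
  n0 li=∅ lo=∅
  n1 li=∅ lo={i,n}
  n2 li=∅ lo=∅
  n3 li={i} lo=∅
  n4 li={i,n} lo=∅
  n5 li=∅ lo=∅

Interfere edges:
  i: {j,n,p}
  j: {i,n}
  n: {i,j,p}
  p: {i,n}
  u: ∅

N(n) = ["i", "j", "p"]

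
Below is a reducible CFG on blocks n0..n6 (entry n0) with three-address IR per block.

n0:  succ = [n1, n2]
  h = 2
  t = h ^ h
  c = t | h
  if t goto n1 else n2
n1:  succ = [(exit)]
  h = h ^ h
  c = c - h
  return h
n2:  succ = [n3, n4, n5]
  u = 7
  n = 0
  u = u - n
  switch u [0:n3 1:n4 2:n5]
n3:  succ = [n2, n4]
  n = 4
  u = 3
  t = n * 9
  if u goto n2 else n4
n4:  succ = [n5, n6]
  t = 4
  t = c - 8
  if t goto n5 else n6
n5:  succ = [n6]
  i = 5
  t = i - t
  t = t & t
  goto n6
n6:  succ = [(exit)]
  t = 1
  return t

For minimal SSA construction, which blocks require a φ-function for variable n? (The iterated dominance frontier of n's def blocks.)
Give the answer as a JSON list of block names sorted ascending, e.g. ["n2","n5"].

idom tree: n1←n0 n2←n0 n3←n2 n4←n2 n5←n2 n6←n2
Dom at joins:
  n2: preds {n0,n3}: {n0} ∩ {n0,n2,n3} = {n0}; idom=n0
  n4: preds {n2,n3}: {n0,n2} ∩ {n0,n2,n3} = {n0,n2}; idom=n2
  n5: preds {n2,n4}: {n0,n2} ∩ {n0,n2,n4} = {n0,n2}; idom=n2
  n6: preds {n4,n5}: {n0,n2,n4} ∩ {n0,n2,n5} = {n0,n2}; idom=n2

Frontier:
  n2←n0: walk · to n0
  n2←n3: walk n3→n2 to n0
  n4←n2: walk · to n2
  n4←n3: walk n3 to n2
  n5←n2: walk · to n2
  n5←n4: walk n4 to n2
  n6←n4: walk n4 to n2
  n6←n5: walk n5 to n2
  n0: DF=∅
  n1: DF=∅
  n2: DF={n2}
  n3: DF={n2,n4}
  n4: DF={n5,n6}
  n5: DF={n6}
  n6: DF=∅

φ for n: defs {n2,n3}
  DF⁺ = {n2,n4,n5,n6}

Answer: ["n2", "n4", "n5", "n6"]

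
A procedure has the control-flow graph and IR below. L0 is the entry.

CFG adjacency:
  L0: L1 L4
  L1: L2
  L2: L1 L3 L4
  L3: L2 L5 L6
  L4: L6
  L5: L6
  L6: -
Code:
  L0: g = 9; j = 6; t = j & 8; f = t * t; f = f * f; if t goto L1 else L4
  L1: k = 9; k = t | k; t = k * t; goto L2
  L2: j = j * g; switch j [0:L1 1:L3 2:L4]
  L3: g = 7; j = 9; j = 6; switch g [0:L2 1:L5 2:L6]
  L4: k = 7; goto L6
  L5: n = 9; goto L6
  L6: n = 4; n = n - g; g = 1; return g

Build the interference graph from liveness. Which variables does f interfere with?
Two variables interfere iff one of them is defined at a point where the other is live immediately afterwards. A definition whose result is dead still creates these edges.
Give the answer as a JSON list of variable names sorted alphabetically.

Per-block:
  L0: def={f,g,j,t} ue=∅
  L1: def={k,t} ue={t}
  L2: def={j} ue={g,j}
  L3: def={g,j} ue=∅
  L4: def={k} ue=∅
  L5: def={n} ue=∅
  L6: def={g,n} ue={g}

Liveness:
  L0: in=∅ out={g,j,t}
  L1: in={g,j,t} out={g,j,t}
  L2: in={g,j,t} out={g,j,t}
  L3: in={t} out={g,j,t}
  L4: in={g} out={g}
  L5: in={g} out={g}
  L6: in={g} out=∅

Interfere edges:
  f: {g,j,t}
  g: {f,j,k,n,t}
  j: {f,g,k,t}
  k: {g,j,t}
  n: {g}
  t: {f,g,j,k}

N(f) = ["g", "j", "t"]

Answer: ["g", "j", "t"]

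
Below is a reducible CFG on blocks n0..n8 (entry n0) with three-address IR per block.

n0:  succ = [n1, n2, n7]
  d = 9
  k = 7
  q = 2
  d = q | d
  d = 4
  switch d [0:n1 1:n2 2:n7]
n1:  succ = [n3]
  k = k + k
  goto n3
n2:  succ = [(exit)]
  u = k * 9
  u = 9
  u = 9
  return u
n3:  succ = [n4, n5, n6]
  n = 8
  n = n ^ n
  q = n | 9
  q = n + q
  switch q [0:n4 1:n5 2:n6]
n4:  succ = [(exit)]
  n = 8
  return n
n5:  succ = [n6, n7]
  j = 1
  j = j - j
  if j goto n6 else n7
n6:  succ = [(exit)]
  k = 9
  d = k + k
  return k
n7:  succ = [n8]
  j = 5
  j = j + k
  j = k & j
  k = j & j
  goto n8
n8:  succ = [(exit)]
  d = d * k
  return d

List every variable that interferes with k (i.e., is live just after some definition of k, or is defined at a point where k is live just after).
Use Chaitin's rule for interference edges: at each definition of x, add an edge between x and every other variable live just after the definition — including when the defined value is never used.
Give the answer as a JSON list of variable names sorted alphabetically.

Per-block:
  n0: {d,k,q} / ∅
  n1: {k} / {k}
  n2: {u} / {k}
  n3: {n,q} / ∅
  n4: {n} / ∅
  n5: {j} / ∅
  n6: {d,k} / ∅
  n7: {j,k} / {k}
  n8: {d} / {d,k}

Live sets:
  n0: in=∅ out={d,k}
  n1: in={d,k} out={d,k}
  n2: in={k} out=∅
  n3: in={d,k} out={d,k}
  n4: in=∅ out=∅
  n5: in={d,k} out={d,k}
  n6: in=∅ out=∅
  n7: in={d,k} out={d,k}
  n8: in={d,k} out=∅

Conflict graph:
  d — {j,k,n,q}
  j — {d,k}
  k — {d,j,n,q}
  n — {d,k,q}
  q — {d,k,n}
  u — ∅

N(k) = ["d", "j", "n", "q"]

Answer: ["d", "j", "n", "q"]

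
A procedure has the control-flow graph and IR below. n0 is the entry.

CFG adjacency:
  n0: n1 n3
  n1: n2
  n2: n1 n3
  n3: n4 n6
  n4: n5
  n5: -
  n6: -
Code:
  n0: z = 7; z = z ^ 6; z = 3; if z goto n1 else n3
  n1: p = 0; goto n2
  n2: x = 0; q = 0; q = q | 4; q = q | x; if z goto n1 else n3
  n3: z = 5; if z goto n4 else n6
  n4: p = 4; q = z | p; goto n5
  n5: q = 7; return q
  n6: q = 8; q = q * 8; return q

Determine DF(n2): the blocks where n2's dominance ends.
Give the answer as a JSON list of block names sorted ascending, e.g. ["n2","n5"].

idom tree: n1←n0 n2←n1 n3←n0 n4←n3 n5←n4 n6←n3
Join-block Dom:
  n1: preds {n0,n2}: {n0} ∩ {n0,n1,n2} = {n0}; idom=n0
  n3: preds {n0,n2}: {n0} ∩ {n0,n1,n2} = {n0}; idom=n0

Frontier:
  join n1 pred n0: · stop@n0
  join n1 pred n2: n2→n1 stop@n0
  join n3 pred n0: · stop@n0
  join n3 pred n2: n2→n1 stop@n0
  DF(n0)=∅
  DF(n1)={n1,n3}
  DF(n2)={n1,n3}
  DF(n3)=∅
  DF(n4)=∅
  DF(n5)=∅
  DF(n6)=∅

DF(n2) = ["n1", "n3"]

Answer: ["n1", "n3"]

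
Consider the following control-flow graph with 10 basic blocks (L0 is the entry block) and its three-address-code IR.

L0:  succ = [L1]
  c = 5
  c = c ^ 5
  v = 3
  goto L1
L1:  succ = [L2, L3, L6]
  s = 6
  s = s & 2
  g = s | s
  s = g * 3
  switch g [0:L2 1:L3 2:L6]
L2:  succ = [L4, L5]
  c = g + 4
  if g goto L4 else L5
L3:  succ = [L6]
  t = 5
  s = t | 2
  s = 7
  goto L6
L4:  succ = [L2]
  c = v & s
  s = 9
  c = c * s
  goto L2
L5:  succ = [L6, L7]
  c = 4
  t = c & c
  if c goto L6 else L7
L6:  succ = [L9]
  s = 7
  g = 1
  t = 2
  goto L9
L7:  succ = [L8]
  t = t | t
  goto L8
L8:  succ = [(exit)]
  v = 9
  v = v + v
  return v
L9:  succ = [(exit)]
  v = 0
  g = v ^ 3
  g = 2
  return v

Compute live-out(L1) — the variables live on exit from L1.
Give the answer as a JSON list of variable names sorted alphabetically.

Block summaries:
  L0: {c,v} / ∅
  L1: {g,s} / ∅
  L2: {c} / {g}
  L3: {s,t} / ∅
  L4: {c,s} / {s,v}
  L5: {c,t} / ∅
  L6: {g,s,t} / ∅
  L7: {t} / {t}
  L8: {v} / ∅
  L9: {g,v} / ∅

Backward fixpoint:
  L0 li=∅ lo={v}
  L1 li={v} lo={g,s,v}
  L2 li={g,s,v} lo={g,s,v}
  L3 li=∅ lo=∅
  L4 li={g,s,v} lo={g,s,v}
  L5 li=∅ lo={t}
  L6 li=∅ lo=∅
  L7 li={t} lo=∅
  L8 li=∅ lo=∅
  L9 li=∅ lo=∅

live-out(L1) = ["g", "s", "v"]

Answer: ["g", "s", "v"]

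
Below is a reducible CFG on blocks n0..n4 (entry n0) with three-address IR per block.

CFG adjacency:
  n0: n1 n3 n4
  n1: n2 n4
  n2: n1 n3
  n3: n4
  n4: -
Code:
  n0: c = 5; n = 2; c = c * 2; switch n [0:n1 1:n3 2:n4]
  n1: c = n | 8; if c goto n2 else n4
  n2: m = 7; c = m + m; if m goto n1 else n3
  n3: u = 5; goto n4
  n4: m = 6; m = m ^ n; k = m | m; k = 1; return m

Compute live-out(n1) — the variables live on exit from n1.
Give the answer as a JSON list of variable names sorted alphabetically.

Per-block:
  n0 def {c,n} use ∅
  n1 def {c} use {n}
  n2 def {c,m} use ∅
  n3 def {u} use ∅
  n4 def {k,m} use {n}

Liveness:
  n0 li=∅ lo={n}
  n1 li={n} lo={n}
  n2 li={n} lo={n}
  n3 li={n} lo={n}
  n4 li={n} lo=∅

live-out(n1) = ["n"]

Answer: ["n"]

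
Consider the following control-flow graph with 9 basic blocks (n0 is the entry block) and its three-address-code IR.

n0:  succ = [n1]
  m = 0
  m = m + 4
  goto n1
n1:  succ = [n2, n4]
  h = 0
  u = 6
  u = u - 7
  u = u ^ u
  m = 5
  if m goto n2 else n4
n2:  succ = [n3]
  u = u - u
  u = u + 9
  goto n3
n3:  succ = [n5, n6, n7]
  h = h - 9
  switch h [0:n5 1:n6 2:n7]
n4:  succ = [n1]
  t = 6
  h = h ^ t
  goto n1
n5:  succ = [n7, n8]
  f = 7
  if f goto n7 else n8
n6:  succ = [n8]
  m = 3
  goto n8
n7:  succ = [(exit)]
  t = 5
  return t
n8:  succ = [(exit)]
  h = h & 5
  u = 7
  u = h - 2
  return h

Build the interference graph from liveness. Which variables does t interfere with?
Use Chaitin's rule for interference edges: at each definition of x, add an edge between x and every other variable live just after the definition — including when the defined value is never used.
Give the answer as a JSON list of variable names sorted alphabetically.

Answer: ["h"]

Working:
Per-block:
  n0: def={m} ue=∅
  n1: def={h,m,u} ue=∅
  n2: def={u} ue={u}
  n3: def={h} ue={h}
  n4: def={h,t} ue={h}
  n5: def={f} ue=∅
  n6: def={m} ue=∅
  n7: def={t} ue=∅
  n8: def={h,u} ue={h}

Backward fixpoint:
  live n0: ∅→∅
  live n1: ∅→{h,u}
  live n2: {h,u}→{h}
  live n3: {h}→{h}
  live n4: {h}→∅
  live n5: {h}→{h}
  live n6: {h}→{h}
  live n7: ∅→∅
  live n8: {h}→∅

Interfere edges:
  f↔{h}
  h↔{f,m,t,u}
  m↔{h,u}
  t↔{h}
  u↔{h,m}

N(t) = ["h"]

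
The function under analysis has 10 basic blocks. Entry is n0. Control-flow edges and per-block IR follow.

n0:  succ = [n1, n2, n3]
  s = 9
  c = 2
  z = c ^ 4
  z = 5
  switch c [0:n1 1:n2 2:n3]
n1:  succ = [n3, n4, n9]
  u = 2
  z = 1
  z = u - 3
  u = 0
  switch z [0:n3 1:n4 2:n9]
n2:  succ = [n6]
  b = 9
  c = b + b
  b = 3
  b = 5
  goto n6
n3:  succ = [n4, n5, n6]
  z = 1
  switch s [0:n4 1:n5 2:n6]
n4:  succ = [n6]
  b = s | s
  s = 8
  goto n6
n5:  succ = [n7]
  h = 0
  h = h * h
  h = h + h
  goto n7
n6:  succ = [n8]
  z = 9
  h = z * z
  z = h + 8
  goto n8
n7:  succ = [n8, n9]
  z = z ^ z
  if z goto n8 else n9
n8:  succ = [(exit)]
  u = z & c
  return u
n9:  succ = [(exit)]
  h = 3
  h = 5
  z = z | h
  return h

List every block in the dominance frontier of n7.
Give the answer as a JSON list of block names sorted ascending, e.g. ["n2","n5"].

Answer: ["n8", "n9"]

Derivation:
idom tree: n1←n0 n2←n0 n3←n0 n4←n0 n5←n3 n6←n0 n7←n5 n8←n0 n9←n0
Join-block Dom:
  n3: preds {n0,n1}: {n0} ∩ {n0,n1} = {n0}; idom=n0
  n4: preds {n1,n3}: {n0,n1} ∩ {n0,n3} = {n0}; idom=n0
  n6: preds {n2,n3,n4}: {n0,n2} ∩ {n0,n3} ∩ {n0,n4} = {n0}; idom=n0
  n8: preds {n6,n7}: {n0,n6} ∩ {n0,n3,n5,n7} = {n0}; idom=n0
  n9: preds {n1,n7}: {n0,n1} ∩ {n0,n3,n5,n7} = {n0}; idom=n0

Frontier:
  join n3 pred n0: · stop@n0
  join n3 pred n1: n1 stop@n0
  join n4 pred n1: n1 stop@n0
  join n4 pred n3: n3 stop@n0
  join n6 pred n2: n2 stop@n0
  join n6 pred n3: n3 stop@n0
  join n6 pred n4: n4 stop@n0
  join n8 pred n6: n6 stop@n0
  join n8 pred n7: n7→n5→n3 stop@n0
  join n9 pred n1: n1 stop@n0
  join n9 pred n7: n7→n5→n3 stop@n0
  n0: DF=∅
  n1: DF={n3,n4,n9}
  n2: DF={n6}
  n3: DF={n4,n6,n8,n9}
  n4: DF={n6}
  n5: DF={n8,n9}
  n6: DF={n8}
  n7: DF={n8,n9}
  n8: DF=∅
  n9: DF=∅

DF(n7) = ["n8", "n9"]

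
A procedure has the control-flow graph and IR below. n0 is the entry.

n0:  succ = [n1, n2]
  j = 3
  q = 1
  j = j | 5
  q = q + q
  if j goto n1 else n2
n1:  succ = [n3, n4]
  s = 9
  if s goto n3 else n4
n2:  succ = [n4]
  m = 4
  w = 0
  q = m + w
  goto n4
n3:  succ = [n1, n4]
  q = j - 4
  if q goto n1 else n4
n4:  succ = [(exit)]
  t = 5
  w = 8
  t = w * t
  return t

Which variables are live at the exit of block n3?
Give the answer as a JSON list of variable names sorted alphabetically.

Per-block:
  n0: def={j,q} ue=∅
  n1: def={s} ue=∅
  n2: def={m,q,w} ue=∅
  n3: def={q} ue={j}
  n4: def={t,w} ue=∅

Liveness:
  n0 li=∅ lo={j}
  n1 li={j} lo={j}
  n2 li=∅ lo=∅
  n3 li={j} lo={j}
  n4 li=∅ lo=∅

live-out(n3) = ["j"]

Answer: ["j"]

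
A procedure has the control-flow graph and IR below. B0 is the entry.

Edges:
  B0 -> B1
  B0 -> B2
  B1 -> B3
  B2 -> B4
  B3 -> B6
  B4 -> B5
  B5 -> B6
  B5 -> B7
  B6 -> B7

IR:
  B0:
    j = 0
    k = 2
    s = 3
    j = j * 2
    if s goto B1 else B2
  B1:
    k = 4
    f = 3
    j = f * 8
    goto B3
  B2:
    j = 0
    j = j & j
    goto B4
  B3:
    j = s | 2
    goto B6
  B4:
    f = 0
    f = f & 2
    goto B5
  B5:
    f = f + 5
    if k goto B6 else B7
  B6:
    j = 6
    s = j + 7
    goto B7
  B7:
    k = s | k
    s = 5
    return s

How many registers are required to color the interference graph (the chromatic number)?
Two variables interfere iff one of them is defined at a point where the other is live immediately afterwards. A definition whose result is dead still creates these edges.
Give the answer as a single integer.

Answer: 3

Analysis:
Block summaries:
  B0: def={j,k,s} ue=∅
  B1: def={f,j,k} ue=∅
  B2: def={j} ue=∅
  B3: def={j} ue={s}
  B4: def={f} ue=∅
  B5: def={f} ue={f,k}
  B6: def={j,s} ue=∅
  B7: def={k,s} ue={k,s}

Liveness:
  live B0: ∅→{k,s}
  live B1: {s}→{k,s}
  live B2: {k,s}→{k,s}
  live B3: {k,s}→{k}
  live B4: {k,s}→{f,k,s}
  live B5: {f,k,s}→{k,s}
  live B6: {k}→{k,s}
  live B7: {k,s}→∅

Interference:
  f — {k,s}
  j — {k,s}
  k — {f,j,s}
  s — {f,j,k}

Colouring:
  clique {f,k,s} ⇒ need ≥ 3
  assign f→R2 j→R2 k→R0 s→R1 — no edge inside a register ⇒ χ ≤ 3
  χ = 3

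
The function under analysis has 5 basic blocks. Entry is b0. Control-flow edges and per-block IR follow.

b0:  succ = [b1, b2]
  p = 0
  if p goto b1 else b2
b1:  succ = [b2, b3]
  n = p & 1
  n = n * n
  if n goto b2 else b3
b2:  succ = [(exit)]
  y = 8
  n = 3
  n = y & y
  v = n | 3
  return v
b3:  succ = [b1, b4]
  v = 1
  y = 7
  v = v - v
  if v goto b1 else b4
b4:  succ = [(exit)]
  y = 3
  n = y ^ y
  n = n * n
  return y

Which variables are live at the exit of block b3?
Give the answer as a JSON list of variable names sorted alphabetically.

Block summaries:
  b0 def {p} use ∅
  b1 def {n} use {p}
  b2 def {n,v,y} use ∅
  b3 def {v,y} use ∅
  b4 def {n,y} use ∅

Liveness:
  b0 li=∅ lo={p}
  b1 li={p} lo={p}
  b2 li=∅ lo=∅
  b3 li={p} lo={p}
  b4 li=∅ lo=∅

live-out(b3) = ["p"]

Answer: ["p"]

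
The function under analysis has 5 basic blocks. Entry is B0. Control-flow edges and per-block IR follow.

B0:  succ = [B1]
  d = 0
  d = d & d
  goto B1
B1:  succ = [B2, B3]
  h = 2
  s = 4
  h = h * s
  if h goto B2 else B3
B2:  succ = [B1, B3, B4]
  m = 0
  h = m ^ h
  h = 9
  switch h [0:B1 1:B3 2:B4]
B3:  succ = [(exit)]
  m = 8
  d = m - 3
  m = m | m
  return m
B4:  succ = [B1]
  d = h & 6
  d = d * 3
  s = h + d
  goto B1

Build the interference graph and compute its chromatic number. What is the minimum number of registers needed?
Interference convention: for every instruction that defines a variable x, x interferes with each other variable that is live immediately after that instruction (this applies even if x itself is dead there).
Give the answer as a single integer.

Answer: 3

Analysis:
def/use:
  B0: def={d} ue=∅
  B1: def={h,s} ue=∅
  B2: def={h,m} ue={h}
  B3: def={d,m} ue=∅
  B4: def={d,s} ue={h}

Liveness:
  live B0: ∅→∅
  live B1: ∅→{h}
  live B2: {h}→{h}
  live B3: ∅→∅
  live B4: {h}→∅

Interference:
  d — {h,m}
  h — {d,m,s}
  m — {d,h}
  s — {h}

Colouring:
  lower bound: {d,h,m} mutually conflict ⇒ χ ≥ 3
  assign d→R1 h→R0 m→R2 s→R1 — no edge inside a register ⇒ χ ≤ 3
  χ = 3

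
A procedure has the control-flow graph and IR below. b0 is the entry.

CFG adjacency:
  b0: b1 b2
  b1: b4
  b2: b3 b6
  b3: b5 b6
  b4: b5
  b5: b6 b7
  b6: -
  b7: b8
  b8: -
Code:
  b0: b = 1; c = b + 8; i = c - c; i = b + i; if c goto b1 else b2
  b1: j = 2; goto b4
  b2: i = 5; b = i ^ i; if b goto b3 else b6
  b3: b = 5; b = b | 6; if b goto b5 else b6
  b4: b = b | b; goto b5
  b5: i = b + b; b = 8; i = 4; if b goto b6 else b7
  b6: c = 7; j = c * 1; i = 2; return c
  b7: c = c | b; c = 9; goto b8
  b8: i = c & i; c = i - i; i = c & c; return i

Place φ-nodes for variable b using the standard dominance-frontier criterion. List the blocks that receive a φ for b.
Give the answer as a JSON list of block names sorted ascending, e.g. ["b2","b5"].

idom tree: b1←b0 b2←b0 b3←b2 b4←b1 b5←b0 b6←b0 b7←b5 b8←b7
Join-block Dom:
  b5: preds {b3,b4}: {b0,b2,b3} ∩ {b0,b1,b4} = {b0}; idom=b0
  b6: preds {b2,b3,b5}: {b0,b2} ∩ {b0,b2,b3} ∩ {b0,b5} = {b0}; idom=b0

Frontier:
  b5←b3: walk b3→b2 to b0
  b5←b4: walk b4→b1 to b0
  b6←b2: walk b2 to b0
  b6←b3: walk b3→b2 to b0
  b6←b5: walk b5 to b0
  b0 → ∅
  b1 → {b5}
  b2 → {b5,b6}
  b3 → {b5,b6}
  b4 → {b5}
  b5 → {b6}
  b6 → ∅
  b7 → ∅
  b8 → ∅

φ for b: defs {b0,b2,b3,b4,b5}
  DF⁺ = {b5,b6}

Answer: ["b5", "b6"]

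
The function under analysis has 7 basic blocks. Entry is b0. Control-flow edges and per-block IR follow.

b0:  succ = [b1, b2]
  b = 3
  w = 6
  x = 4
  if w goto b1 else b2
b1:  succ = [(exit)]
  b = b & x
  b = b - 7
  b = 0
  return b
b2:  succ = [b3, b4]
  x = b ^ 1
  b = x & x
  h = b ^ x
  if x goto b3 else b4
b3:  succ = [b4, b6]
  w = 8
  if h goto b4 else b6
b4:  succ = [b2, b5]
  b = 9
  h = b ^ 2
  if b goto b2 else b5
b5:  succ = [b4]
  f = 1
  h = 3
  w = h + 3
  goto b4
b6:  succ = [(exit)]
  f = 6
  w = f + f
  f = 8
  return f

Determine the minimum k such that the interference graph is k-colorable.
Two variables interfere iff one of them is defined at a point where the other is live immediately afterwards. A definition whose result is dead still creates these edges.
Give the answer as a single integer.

Per-block:
  b0: def={b,w,x} ue=∅
  b1: def={b} ue={b,x}
  b2: def={b,h,x} ue={b}
  b3: def={w} ue={h}
  b4: def={b,h} ue=∅
  b5: def={f,h,w} ue=∅
  b6: def={f,w} ue=∅

Liveness:
  b0 li=∅ lo={b,x}
  b1 li={b,x} lo=∅
  b2 li={b} lo={h}
  b3 li={h} lo=∅
  b4 li=∅ lo={b}
  b5 li=∅ lo=∅
  b6 li=∅ lo=∅

Interference:
  b: {h,w,x}
  f: ∅
  h: {b,w,x}
  w: {b,h,x}
  x: {b,h,w}

Colouring:
  {b,h,w,x} pairwise interfere (4-clique) ⇒ χ ≥ 4
  assign b→R0 f→R0 h→R1 w→R2 x→R3 — no edge inside a register ⇒ χ ≤ 4
  χ = 4

Answer: 4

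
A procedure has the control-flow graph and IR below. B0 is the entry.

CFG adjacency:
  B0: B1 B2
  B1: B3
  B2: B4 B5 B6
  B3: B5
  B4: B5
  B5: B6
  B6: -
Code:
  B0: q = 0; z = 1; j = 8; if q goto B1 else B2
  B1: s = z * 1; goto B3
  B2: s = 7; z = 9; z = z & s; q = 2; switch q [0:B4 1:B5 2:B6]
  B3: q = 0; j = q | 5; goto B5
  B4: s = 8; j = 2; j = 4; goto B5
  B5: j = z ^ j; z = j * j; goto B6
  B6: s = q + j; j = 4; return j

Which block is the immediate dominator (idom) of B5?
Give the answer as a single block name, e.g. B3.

Answer: B0

Analysis:
idom tree: B1←B0 B2←B0 B3←B1 B4←B2 B5←B0 B6←B0
Join-block Dom:
  B5: preds {B2,B3,B4}: {B0,B2} ∩ {B0,B1,B3} ∩ {B0,B2,B4} = {B0}; idom=B0
  B6: preds {B2,B5}: {B0,B2} ∩ {B0,B5} = {B0}; idom=B0

idom(B5) = B0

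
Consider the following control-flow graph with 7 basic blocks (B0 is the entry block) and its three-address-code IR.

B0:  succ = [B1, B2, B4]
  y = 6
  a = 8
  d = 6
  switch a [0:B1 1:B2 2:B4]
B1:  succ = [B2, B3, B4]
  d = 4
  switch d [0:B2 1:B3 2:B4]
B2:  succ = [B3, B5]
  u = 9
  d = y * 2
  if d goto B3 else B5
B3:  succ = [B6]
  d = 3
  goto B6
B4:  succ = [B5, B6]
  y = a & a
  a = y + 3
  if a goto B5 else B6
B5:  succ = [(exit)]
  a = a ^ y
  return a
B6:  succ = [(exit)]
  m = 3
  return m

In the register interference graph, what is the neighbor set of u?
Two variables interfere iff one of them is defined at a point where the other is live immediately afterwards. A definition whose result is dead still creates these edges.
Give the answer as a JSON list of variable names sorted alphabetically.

Answer: ["a", "y"]

Derivation:
Per-block:
  B0 def {a,d,y} use ∅
  B1 def {d} use ∅
  B2 def {d,u} use {y}
  B3 def {d} use ∅
  B4 def {a,y} use {a}
  B5 def {a} use {a,y}
  B6 def {m} use ∅

Liveness:
  B0: in=∅ out={a,y}
  B1: in={a,y} out={a,y}
  B2: in={a,y} out={a,y}
  B3: in=∅ out=∅
  B4: in={a} out={a,y}
  B5: in={a,y} out=∅
  B6: in=∅ out=∅

Interfere edges:
  a↔{d,u,y}
  d↔{a,y}
  m↔∅
  u↔{a,y}
  y↔{a,d,u}

N(u) = ["a", "y"]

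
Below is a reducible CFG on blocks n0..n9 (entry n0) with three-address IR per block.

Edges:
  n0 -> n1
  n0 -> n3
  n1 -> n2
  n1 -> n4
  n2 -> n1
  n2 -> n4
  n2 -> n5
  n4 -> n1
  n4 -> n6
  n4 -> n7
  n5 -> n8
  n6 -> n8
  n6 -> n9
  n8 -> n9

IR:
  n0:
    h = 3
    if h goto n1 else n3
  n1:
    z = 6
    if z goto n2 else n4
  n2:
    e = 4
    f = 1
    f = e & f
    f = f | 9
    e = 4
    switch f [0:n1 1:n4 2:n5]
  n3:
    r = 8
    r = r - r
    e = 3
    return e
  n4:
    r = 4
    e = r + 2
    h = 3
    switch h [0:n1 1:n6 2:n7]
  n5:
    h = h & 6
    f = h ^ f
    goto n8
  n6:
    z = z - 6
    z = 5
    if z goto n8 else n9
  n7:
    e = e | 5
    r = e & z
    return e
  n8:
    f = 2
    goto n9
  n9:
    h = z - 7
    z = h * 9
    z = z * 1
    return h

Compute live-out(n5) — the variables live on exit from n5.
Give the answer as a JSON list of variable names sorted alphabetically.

def/use:
  n0: def={h} ue=∅
  n1: def={z} ue=∅
  n2: def={e,f} ue=∅
  n3: def={e,r} ue=∅
  n4: def={e,h,r} ue=∅
  n5: def={f,h} ue={f,h}
  n6: def={z} ue={z}
  n7: def={e,r} ue={e,z}
  n8: def={f} ue=∅
  n9: def={h,z} ue={z}

Backward fixpoint:
  n0 li=∅ lo={h}
  n1 li={h} lo={h,z}
  n2 li={h,z} lo={f,h,z}
  n3 li=∅ lo=∅
  n4 li={z} lo={e,h,z}
  n5 li={f,h,z} lo={z}
  n6 li={z} lo={z}
  n7 li={e,z} lo=∅
  n8 li={z} lo={z}
  n9 li={z} lo=∅

live-out(n5) = ["z"]

Answer: ["z"]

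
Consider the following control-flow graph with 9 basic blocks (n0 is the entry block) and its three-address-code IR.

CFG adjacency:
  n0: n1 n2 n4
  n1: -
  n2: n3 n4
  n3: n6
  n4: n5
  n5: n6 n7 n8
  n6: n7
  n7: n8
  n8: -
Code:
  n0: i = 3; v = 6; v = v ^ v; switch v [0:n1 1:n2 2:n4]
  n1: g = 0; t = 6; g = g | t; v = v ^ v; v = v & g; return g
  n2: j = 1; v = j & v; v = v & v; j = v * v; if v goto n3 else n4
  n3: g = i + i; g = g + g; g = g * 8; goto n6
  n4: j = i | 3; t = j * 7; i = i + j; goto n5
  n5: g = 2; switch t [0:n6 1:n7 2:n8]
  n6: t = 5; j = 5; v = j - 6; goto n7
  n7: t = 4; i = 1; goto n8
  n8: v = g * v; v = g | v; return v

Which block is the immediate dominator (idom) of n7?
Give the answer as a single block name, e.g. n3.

idom tree: n1←n0 n2←n0 n3←n2 n4←n0 n5←n4 n6←n0 n7←n0 n8←n0
Join-block Dom:
  n4: preds {n0,n2}: {n0} ∩ {n0,n2} = {n0}; idom=n0
  n6: preds {n3,n5}: {n0,n2,n3} ∩ {n0,n4,n5} = {n0}; idom=n0
  n7: preds {n5,n6}: {n0,n4,n5} ∩ {n0,n6} = {n0}; idom=n0
  n8: preds {n5,n7}: {n0,n4,n5} ∩ {n0,n7} = {n0}; idom=n0

idom(n7) = n0

Answer: n0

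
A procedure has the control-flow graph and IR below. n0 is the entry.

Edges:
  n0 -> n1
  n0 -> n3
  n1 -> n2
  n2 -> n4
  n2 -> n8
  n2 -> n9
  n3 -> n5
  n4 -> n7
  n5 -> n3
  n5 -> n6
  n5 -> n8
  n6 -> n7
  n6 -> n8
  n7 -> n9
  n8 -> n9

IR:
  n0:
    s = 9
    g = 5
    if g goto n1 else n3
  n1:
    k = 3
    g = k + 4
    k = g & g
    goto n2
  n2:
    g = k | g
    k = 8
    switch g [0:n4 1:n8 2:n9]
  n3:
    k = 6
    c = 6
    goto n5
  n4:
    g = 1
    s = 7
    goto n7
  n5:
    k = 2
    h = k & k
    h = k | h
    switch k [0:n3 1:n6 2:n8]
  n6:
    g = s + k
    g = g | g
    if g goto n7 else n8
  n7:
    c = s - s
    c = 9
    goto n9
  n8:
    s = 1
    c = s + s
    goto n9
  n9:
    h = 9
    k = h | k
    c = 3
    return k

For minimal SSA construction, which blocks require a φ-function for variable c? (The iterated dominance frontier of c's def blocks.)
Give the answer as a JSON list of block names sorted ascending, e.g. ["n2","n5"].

idom tree: n1←n0 n2←n1 n3←n0 n4←n2 n5←n3 n6←n5 n7←n0 n8←n0 n9←n0
Dom∩ at merges:
  n3: preds {n0,n5}: {n0} ∩ {n0,n3,n5} = {n0}; idom=n0
  n7: preds {n4,n6}: {n0,n1,n2,n4} ∩ {n0,n3,n5,n6} = {n0}; idom=n0
  n8: preds {n2,n5,n6}: {n0,n1,n2} ∩ {n0,n3,n5} ∩ {n0,n3,n5,n6} = {n0}; idom=n0
  n9: preds {n2,n7,n8}: {n0,n1,n2} ∩ {n0,n7} ∩ {n0,n8} = {n0}; idom=n0

DF derivation:
  n3←n0: walk · to n0
  n3←n5: walk n5→n3 to n0
  n7←n4: walk n4→n2→n1 to n0
  n7←n6: walk n6→n5→n3 to n0
  n8←n2: walk n2→n1 to n0
  n8←n5: walk n5→n3 to n0
  n8←n6: walk n6→n5→n3 to n0
  n9←n2: walk n2→n1 to n0
  n9←n7: walk n7 to n0
  n9←n8: walk n8 to n0
  DF(n0)=∅
  DF(n1)={n7,n8,n9}
  DF(n2)={n7,n8,n9}
  DF(n3)={n3,n7,n8}
  DF(n4)={n7}
  DF(n5)={n3,n7,n8}
  DF(n6)={n7,n8}
  DF(n7)={n9}
  DF(n8)={n9}
  DF(n9)=∅

φ for c: defs {n3,n7,n8,n9}
  DF⁺ = {n3,n7,n8,n9}

Answer: ["n3", "n7", "n8", "n9"]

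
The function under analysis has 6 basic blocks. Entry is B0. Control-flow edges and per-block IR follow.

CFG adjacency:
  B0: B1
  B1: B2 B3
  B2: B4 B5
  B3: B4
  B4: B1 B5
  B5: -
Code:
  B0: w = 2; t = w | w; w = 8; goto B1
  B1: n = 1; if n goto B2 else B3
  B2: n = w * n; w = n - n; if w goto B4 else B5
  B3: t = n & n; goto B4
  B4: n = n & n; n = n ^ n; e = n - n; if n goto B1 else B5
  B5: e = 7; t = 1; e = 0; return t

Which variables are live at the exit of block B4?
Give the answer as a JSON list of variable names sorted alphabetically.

Answer: ["w"]

Analysis:
Per-block:
  B0: def={t,w} ue=∅
  B1: def={n} ue=∅
  B2: def={n,w} ue={n,w}
  B3: def={t} ue={n}
  B4: def={e,n} ue={n}
  B5: def={e,t} ue=∅

Live sets:
  live B0: ∅→{w}
  live B1: {w}→{n,w}
  live B2: {n,w}→{n,w}
  live B3: {n,w}→{n,w}
  live B4: {n,w}→{w}
  live B5: ∅→∅

live-out(B4) = ["w"]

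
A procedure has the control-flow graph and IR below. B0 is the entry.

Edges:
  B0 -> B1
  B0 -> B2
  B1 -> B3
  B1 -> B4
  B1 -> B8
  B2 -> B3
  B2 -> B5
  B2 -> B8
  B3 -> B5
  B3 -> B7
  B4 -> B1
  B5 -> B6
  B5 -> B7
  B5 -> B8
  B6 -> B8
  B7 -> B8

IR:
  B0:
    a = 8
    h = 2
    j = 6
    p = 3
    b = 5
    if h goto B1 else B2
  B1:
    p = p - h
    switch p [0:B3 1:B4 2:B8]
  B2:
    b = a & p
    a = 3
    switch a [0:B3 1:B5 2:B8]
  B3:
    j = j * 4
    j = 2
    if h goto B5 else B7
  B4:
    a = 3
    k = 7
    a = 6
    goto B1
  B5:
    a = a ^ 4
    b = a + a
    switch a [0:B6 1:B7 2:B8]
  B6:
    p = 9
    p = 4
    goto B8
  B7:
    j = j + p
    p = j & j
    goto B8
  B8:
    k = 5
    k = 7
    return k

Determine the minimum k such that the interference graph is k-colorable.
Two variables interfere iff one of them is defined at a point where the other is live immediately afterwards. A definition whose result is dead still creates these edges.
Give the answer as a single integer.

Per-block:
  B0: {a,b,h,j,p} / ∅
  B1: {p} / {h,p}
  B2: {a,b} / {a,p}
  B3: {j} / {h,j}
  B4: {a,k} / ∅
  B5: {a,b} / {a}
  B6: {p} / ∅
  B7: {j,p} / {j,p}
  B8: {k} / ∅

Live sets:
  B0: in=∅ out={a,h,j,p}
  B1: in={a,h,j,p} out={a,h,j,p}
  B2: in={a,h,j,p} out={a,h,j,p}
  B3: in={a,h,j,p} out={a,j,p}
  B4: in={h,j,p} out={a,h,j,p}
  B5: in={a,j,p} out={j,p}
  B6: in=∅ out=∅
  B7: in={j,p} out=∅
  B8: in=∅ out=∅

Interfere edges:
  a — {b,h,j,p}
  b — {a,h,j,p}
  h — {a,b,j,k,p}
  j — {a,b,h,k,p}
  k — {h,j,p}
  p — {a,b,h,j,k}

Colouring:
  {a,b,h,j,p} pairwise interfere (5-clique) ⇒ χ ≥ 5
  5-colouring: r0={h}  r1={j}  r2={p}  r3={a,k}  r4={b}
  χ = 5

Answer: 5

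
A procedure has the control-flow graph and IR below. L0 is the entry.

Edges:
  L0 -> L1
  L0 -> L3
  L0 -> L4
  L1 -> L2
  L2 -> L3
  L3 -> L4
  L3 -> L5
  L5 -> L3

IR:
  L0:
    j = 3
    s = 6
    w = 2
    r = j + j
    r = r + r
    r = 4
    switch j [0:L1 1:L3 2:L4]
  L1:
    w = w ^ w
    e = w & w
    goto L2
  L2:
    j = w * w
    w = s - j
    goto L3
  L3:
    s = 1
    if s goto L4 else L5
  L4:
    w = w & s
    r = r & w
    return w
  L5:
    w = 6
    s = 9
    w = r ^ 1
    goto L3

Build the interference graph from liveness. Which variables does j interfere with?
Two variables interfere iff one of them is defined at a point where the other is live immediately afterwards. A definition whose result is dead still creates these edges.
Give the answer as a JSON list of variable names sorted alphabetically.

Answer: ["r", "s", "w"]

Derivation:
Block summaries:
  L0 def {j,r,s,w} use ∅
  L1 def {e,w} use {w}
  L2 def {j,w} use {s,w}
  L3 def {s} use ∅
  L4 def {r,w} use {r,s,w}
  L5 def {s,w} use {r}

Backward fixpoint:
  L0 li=∅ lo={r,s,w}
  L1 li={r,s,w} lo={r,s,w}
  L2 li={r,s,w} lo={r,w}
  L3 li={r,w} lo={r,s,w}
  L4 li={r,s,w} lo=∅
  L5 li={r} lo={r,w}

Interfere edges:
  e: {r,s,w}
  j: {r,s,w}
  r: {e,j,s,w}
  s: {e,j,r,w}
  w: {e,j,r,s}

N(j) = ["r", "s", "w"]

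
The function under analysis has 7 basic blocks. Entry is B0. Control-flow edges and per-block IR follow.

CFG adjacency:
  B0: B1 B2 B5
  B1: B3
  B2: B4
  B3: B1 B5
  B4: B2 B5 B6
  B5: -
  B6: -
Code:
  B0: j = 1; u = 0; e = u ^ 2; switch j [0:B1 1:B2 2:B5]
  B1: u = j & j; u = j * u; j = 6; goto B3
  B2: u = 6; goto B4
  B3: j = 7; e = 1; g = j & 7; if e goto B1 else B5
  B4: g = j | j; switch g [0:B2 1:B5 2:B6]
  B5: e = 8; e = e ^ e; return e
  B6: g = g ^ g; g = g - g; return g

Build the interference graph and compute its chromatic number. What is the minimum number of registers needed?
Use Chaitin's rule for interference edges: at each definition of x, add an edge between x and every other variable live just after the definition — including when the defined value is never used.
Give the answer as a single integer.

Answer: 3

Derivation:
Block summaries:
  B0: def={e,j,u} ue=∅
  B1: def={j,u} ue={j}
  B2: def={u} ue=∅
  B3: def={e,g,j} ue=∅
  B4: def={g} ue={j}
  B5: def={e} ue=∅
  B6: def={g} ue={g}

Liveness:
  B0 li=∅ lo={j}
  B1 li={j} lo=∅
  B2 li={j} lo={j}
  B3 li=∅ lo={j}
  B4 li={j} lo={g,j}
  B5 li=∅ lo=∅
  B6 li={g} lo=∅

Interference:
  e — {g,j}
  g — {e,j}
  j — {e,g,u}
  u — {j}

Chromatic number:
  lower bound: {e,g,j} mutually conflict ⇒ χ ≥ 3
  assign e→c1 g→c2 j→c0 u→c1 — no edge inside a register ⇒ χ ≤ 3
  χ = 3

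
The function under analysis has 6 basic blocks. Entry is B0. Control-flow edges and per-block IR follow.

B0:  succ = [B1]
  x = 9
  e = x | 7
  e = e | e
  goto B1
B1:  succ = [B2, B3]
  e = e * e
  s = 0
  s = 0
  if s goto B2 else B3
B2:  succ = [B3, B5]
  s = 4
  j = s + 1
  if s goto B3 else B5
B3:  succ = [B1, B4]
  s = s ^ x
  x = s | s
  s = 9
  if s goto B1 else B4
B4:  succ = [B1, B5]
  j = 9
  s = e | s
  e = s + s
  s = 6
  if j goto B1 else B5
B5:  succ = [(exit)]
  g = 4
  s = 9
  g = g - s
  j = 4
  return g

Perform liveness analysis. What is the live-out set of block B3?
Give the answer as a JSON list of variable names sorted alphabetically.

def/use:
  B0 def {e,x} use ∅
  B1 def {e,s} use {e}
  B2 def {j,s} use ∅
  B3 def {s,x} use {s,x}
  B4 def {e,j,s} use {e,s}
  B5 def {g,j,s} use ∅

Liveness:
  B0 li=∅ lo={e,x}
  B1 li={e,x} lo={e,s,x}
  B2 li={e,x} lo={e,s,x}
  B3 li={e,s,x} lo={e,s,x}
  B4 li={e,s,x} lo={e,x}
  B5 li=∅ lo=∅

live-out(B3) = ["e", "s", "x"]

Answer: ["e", "s", "x"]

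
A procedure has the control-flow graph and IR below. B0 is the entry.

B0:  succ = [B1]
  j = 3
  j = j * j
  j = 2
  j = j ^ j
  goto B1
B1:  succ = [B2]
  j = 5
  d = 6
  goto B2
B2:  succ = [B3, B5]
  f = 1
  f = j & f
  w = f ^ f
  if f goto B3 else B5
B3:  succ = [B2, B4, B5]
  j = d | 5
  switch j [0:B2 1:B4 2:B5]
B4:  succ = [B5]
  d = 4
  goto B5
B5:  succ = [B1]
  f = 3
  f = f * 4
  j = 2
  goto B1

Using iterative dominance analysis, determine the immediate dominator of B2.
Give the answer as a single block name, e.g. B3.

idom tree: B1←B0 B2←B1 B3←B2 B4←B3 B5←B2
Join-block Dom:
  B1: preds {B0,B5}: {B0} ∩ {B0,B1,B2,B5} = {B0}; idom=B0
  B2: preds {B1,B3}: {B0,B1} ∩ {B0,B1,B2,B3} = {B0,B1}; idom=B1
  B5: preds {B2,B3,B4}: {B0,B1,B2} ∩ {B0,B1,B2,B3} ∩ {B0,B1,B2,B3,B4} = {B0,B1,B2}; idom=B2

idom(B2) = B1

Answer: B1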